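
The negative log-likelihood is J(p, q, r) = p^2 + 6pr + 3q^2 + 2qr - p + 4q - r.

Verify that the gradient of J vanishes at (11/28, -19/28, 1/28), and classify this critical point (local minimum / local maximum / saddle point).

∇J = (2p + 6r - 1, 6q + 2r + 4, 6p + 2q - 1); substituting (11/28, -19/28, 1/28) gives ∇J = (0, 0, 0), so (11/28, -19/28, 1/28) is indeed a critical point.
The Hessian is constant: H = [[2, 0, 6], [0, 6, 2], [6, 2, 0]].
Leading principal minors: Δ₁ = 2, Δ₂ = 12, Δ₃ = -224.
The minors fit neither the all-positive nor the alternating-sign pattern, so H is indefinite: a saddle point.

saddle point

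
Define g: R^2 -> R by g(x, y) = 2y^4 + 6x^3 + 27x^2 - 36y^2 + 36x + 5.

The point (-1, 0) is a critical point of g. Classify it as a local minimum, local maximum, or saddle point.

saddle point

The mixed partial ∂²g/∂x∂y is 0, so the Hessian at any point is diag(g_xx, g_yy) = diag(18(2x + 3), 24(y^2 - 3)).
At (-1, 0): H = diag(18, -72).
The eigenvalues have opposite signs, so H is indefinite: a saddle point.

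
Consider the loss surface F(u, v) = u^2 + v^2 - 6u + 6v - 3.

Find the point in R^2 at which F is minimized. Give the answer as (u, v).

(3, -3)

F(u,v) separates as P(u) + Q(v) − 3, so its minimum is min P + min Q − 3.
P'(u) = 2u - 6 vanishes at u ∈ {3}; Q'(v) = 2v + 6 vanishes at v ∈ {-3}.
Local minima of P (where P''>0): P(3)=-9. Local minima of Q: Q(-3)=-9.
So the global minimum of F is P(3) + Q(-3) − 3 = -9 − 9 − 3 = -21, attained at (3, -3).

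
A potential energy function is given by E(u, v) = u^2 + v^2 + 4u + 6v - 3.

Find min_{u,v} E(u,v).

E(u,v) separates as P(u) + Q(v) − 3, so its minimum is min P + min Q − 3.
P'(u) = 2u + 4 vanishes at u ∈ {-2}; Q'(v) = 2v + 6 vanishes at v ∈ {-3}.
Local minima of P (where P''>0): P(-2)=-4. Local minima of Q: Q(-3)=-9.
So the global minimum of E is P(-2) + Q(-3) − 3 = -4 − 9 − 3 = -16, attained at (-2, -3).

-16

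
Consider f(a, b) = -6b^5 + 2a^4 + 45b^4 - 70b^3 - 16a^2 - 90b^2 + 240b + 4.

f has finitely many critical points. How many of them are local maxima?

2

f separates as a function of a plus a function of b, so ∇f=0 decouples.
∂f/∂a = 8a(a - 2)(a + 2) = 0 at a ∈ {-2, 0, 2}; ∂f/∂b = -30(b - 4)(b - 2)(b - 1)(b + 1) = 0 at b ∈ {-1, 1, 2, 4}.
The Hessian is diagonal: diag(f_aa, f_bb). Second derivatives: f_aa(-2)=64, f_aa(0)=-32, f_aa(2)=64; f_bb(-1)=900, f_bb(1)=-180, f_bb(2)=180, f_bb(4)=-900.
Local maxima occur where both diagonal entries negative: (0, 1), (0, 4). Count: 2.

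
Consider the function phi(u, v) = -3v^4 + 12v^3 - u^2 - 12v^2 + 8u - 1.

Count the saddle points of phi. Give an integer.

1

phi separates as a function of u plus a function of v, so ∇phi=0 decouples.
∂phi/∂u = -2(u - 4) = 0 at u ∈ {4}; ∂phi/∂v = -12v(v - 2)(v - 1) = 0 at v ∈ {0, 1, 2}.
The Hessian is diagonal: diag(phi_uu, phi_vv). Second derivatives: phi_uu(4)=-2; phi_vv(0)=-24, phi_vv(1)=12, phi_vv(2)=-24.
Saddle points occur where the two diagonal entries have opposite signs: (4, 1). Count: 1.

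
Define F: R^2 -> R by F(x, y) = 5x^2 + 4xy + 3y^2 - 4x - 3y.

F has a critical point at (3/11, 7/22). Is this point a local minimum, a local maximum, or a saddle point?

The Hessian of F is constant: H = [[10, 4], [4, 6]].
det(H) = 10·6 − 4² = 44.
det(H) > 0 and tr(H) = 16 > 0, so H is positive definite and the point is a local minimum.

local minimum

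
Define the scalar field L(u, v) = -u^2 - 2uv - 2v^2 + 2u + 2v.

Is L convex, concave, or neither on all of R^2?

concave

L is quadratic, so its Hessian is the constant matrix H = [[-2, -2], [-2, -4]].
det(H) = 4, tr(H) = -6.
det(H) > 0 and tr(H) < 0, so H is negative definite everywhere: concave.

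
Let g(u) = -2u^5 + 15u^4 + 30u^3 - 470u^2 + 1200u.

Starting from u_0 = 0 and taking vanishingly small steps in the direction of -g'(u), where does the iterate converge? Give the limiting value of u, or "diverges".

g'(u) = -10(u - 5)(u - 3)(u - 2)(u + 4), so g'(0) = 1200.
Gradient descent moves in the -g' direction, i.e. u is decreasing.
The nearest critical point in that direction is u = -4, where g'' = 3780 > 0 (a local minimum). The iterate converges there.

-4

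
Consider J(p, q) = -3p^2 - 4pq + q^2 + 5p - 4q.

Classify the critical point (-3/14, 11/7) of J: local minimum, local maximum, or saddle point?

The Hessian of J is constant: H = [[-6, -4], [-4, 2]].
det(H) = (-6)·2 − (-4)² = -28.
Since det(H) < 0, H is indefinite and the critical point is a saddle point.

saddle point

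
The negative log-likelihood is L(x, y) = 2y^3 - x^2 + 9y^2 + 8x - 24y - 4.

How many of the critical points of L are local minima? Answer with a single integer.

0

L separates as a function of x plus a function of y, so ∇L=0 decouples.
∂L/∂x = -2(x - 4) = 0 at x ∈ {4}; ∂L/∂y = 6(y - 1)(y + 4) = 0 at y ∈ {-4, 1}.
The Hessian is diagonal: diag(L_xx, L_yy). Second derivatives: L_xx(4)=-2; L_yy(-4)=-30, L_yy(1)=30.
Local minima occur where both diagonal entries positive: none. Count: 0.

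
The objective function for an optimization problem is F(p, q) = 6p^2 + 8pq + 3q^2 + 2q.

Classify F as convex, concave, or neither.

convex

F is quadratic, so its Hessian is the constant matrix H = [[12, 8], [8, 6]].
det(H) = 8, tr(H) = 18.
det(H) > 0 and tr(H) > 0, so H is positive definite everywhere: convex.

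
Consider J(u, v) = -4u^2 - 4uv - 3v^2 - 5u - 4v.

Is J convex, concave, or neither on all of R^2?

J is quadratic, so its Hessian is the constant matrix H = [[-8, -4], [-4, -6]].
det(H) = 32, tr(H) = -14.
det(H) > 0 and tr(H) < 0, so H is negative definite everywhere: concave.

concave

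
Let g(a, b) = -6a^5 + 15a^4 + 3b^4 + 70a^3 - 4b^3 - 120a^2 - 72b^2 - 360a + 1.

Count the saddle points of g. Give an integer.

g separates as a function of a plus a function of b, so ∇g=0 decouples.
∂g/∂a = -30(a - 3)(a - 2)(a + 1)(a + 2) = 0 at a ∈ {-2, -1, 2, 3}; ∂g/∂b = 12b(b - 4)(b + 3) = 0 at b ∈ {-3, 0, 4}.
The Hessian is diagonal: diag(g_aa, g_bb). Second derivatives: g_aa(-2)=600, g_aa(-1)=-360, g_aa(2)=360, g_aa(3)=-600; g_bb(-3)=252, g_bb(0)=-144, g_bb(4)=336.
Saddle points occur where the two diagonal entries have opposite signs: (-2, 0), (-1, -3), (-1, 4), (2, 0), (3, -3), (3, 4). Count: 6.

6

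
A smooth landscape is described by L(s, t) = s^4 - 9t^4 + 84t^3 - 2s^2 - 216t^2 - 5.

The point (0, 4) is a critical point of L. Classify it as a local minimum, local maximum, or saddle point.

local maximum

The mixed partial ∂²L/∂s∂t is 0, so the Hessian at any point is diag(L_ss, L_tt) = diag(4(3s^2 - 1), 36(-3t^2 + 14t - 12)).
At (0, 4): H = diag(-4, -144).
Both eigenvalues are negative, so H is negative definite: a local maximum.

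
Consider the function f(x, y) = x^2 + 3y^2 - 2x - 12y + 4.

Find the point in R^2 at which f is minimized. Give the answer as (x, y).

f(x,y) separates as P(x) + Q(y) + 4, so its minimum is min P + min Q + 4.
P'(x) = 2x - 2 vanishes at x ∈ {1}; Q'(y) = 6y - 12 vanishes at y ∈ {2}.
Local minima of P (where P''>0): P(1)=-1. Local minima of Q: Q(2)=-12.
So the global minimum of f is P(1) + Q(2) + 4 = -1 − 12 + 4 = -9, attained at (1, 2).

(1, 2)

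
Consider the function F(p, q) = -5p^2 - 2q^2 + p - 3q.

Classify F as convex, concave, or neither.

F is quadratic, so its Hessian is the constant matrix H = [[-10, 0], [0, -4]].
det(H) = 40, tr(H) = -14.
det(H) > 0 and tr(H) < 0, so H is negative definite everywhere: concave.

concave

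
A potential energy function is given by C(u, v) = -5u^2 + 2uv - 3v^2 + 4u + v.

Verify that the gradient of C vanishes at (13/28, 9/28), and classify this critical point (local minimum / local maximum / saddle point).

local maximum

∇C = (-10u + 2v + 4, 2u - 6v + 1); substituting (13/28, 9/28) gives ∇C = (0, 0), so (13/28, 9/28) is indeed a critical point.
The Hessian of C is constant: H = [[-10, 2], [2, -6]].
det(H) = (-10)·(-6) − 2² = 56.
det(H) > 0 and tr(H) = -16 < 0, so H is negative definite and the point is a local maximum.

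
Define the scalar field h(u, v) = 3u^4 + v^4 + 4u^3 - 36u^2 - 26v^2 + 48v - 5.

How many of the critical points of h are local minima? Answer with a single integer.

h separates as a function of u plus a function of v, so ∇h=0 decouples.
∂h/∂u = 12u(u - 2)(u + 3) = 0 at u ∈ {-3, 0, 2}; ∂h/∂v = 4(v - 3)(v - 1)(v + 4) = 0 at v ∈ {-4, 1, 3}.
The Hessian is diagonal: diag(h_uu, h_vv). Second derivatives: h_uu(-3)=180, h_uu(0)=-72, h_uu(2)=120; h_vv(-4)=140, h_vv(1)=-40, h_vv(3)=56.
Local minima occur where both diagonal entries positive: (-3, -4), (-3, 3), (2, -4), (2, 3). Count: 4.

4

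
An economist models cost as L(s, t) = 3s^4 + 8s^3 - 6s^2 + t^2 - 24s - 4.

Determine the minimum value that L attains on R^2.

L(s,t) separates as P(s) + Q(t) − 4, so its minimum is min P + min Q − 4.
P'(s) = 12(s - 1)(s + 1)(s + 2) vanishes at s ∈ {-2, -1, 1}; Q'(t) = 2t vanishes at t ∈ {0}.
Local minima of P (where P''>0): P(-2)=8, P(1)=-19. Local minima of Q: Q(0)=0.
So the global minimum of L is P(1) + Q(0) − 4 = -19 + 0 − 4 = -23, attained at (1, 0).

-23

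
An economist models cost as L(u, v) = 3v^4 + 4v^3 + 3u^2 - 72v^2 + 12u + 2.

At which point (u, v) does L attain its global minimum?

(-2, -4)

L(u,v) separates as P(u) + Q(v) + 2, so its minimum is min P + min Q + 2.
P'(u) = 6u + 12 vanishes at u ∈ {-2}; Q'(v) = 12v(v - 3)(v + 4) vanishes at v ∈ {-4, 0, 3}.
Local minima of P (where P''>0): P(-2)=-12. Local minima of Q: Q(-4)=-640, Q(3)=-297.
So the global minimum of L is P(-2) + Q(-4) + 2 = -12 − 640 + 2 = -650, attained at (-2, -4).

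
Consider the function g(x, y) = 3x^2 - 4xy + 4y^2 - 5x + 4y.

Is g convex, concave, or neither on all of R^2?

convex

g is quadratic, so its Hessian is the constant matrix H = [[6, -4], [-4, 8]].
det(H) = 32, tr(H) = 14.
det(H) > 0 and tr(H) > 0, so H is positive definite everywhere: convex.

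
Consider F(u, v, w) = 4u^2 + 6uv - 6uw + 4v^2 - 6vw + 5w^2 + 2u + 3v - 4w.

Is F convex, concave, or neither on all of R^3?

convex

F is quadratic, so its Hessian is the constant matrix H = [[8, 6, -6], [6, 8, -6], [-6, -6, 10]].
Leading principal minors: 8, 28, 136.
All positive ⇒ H ≻ 0 ⇒ convex.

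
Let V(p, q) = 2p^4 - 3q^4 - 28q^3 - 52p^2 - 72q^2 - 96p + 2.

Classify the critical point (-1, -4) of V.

local maximum

The mixed partial ∂²V/∂p∂q is 0, so the Hessian at any point is diag(V_pp, V_qq) = diag(8(3p^2 - 13), -12(3q^2 + 14q + 12)).
At (-1, -4): H = diag(-80, -48).
Both eigenvalues are negative, so H is negative definite: a local maximum.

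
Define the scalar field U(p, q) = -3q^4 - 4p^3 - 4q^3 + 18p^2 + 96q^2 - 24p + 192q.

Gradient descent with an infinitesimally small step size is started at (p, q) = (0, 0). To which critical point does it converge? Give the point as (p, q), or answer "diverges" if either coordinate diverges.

U is separable, so gradient descent decouples: p follows -∂U/∂p, q follows -∂U/∂q.
∂U/∂p = -12(p - 2)(p - 1); at p=0 this is -24, so p increases.
∂U/∂q = -12(q - 4)(q + 1)(q + 4); at q=0 this is 192, so q decreases.
p converges to its nearest critical value 1 (a local min of the p-part); q converges to -1. The iterate converges to (1, -1).

(1, -1)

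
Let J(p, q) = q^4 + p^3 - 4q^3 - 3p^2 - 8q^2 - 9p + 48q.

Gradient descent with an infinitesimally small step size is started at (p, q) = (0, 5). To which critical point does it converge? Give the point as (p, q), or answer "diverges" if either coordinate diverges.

J is separable, so gradient descent decouples: p follows -∂J/∂p, q follows -∂J/∂q.
∂J/∂p = 3(p - 3)(p + 1); at p=0 this is -9, so p increases.
∂J/∂q = 4(q - 3)(q - 2)(q + 2); at q=5 this is 168, so q decreases.
p converges to its nearest critical value 3 (a local min of the p-part); q converges to 3. The iterate converges to (3, 3).

(3, 3)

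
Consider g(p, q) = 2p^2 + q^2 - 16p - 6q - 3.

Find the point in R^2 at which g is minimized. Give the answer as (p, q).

(4, 3)

g(p,q) separates as A(p) + B(q) − 3, so its minimum is min A + min B − 3.
A'(p) = 4p - 16 vanishes at p ∈ {4}; B'(q) = 2q - 6 vanishes at q ∈ {3}.
Local minima of A (where A''>0): A(4)=-32. Local minima of B: B(3)=-9.
So the global minimum of g is A(4) + B(3) − 3 = -32 − 9 − 3 = -44, attained at (4, 3).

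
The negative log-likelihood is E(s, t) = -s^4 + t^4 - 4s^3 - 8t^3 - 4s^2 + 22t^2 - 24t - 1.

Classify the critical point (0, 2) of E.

local maximum

The mixed partial ∂²E/∂s∂t is 0, so the Hessian at any point is diag(E_ss, E_tt) = diag(-4(3s^2 + 6s + 2), 4(3t^2 - 12t + 11)).
At (0, 2): H = diag(-8, -4).
Both eigenvalues are negative, so H is negative definite: a local maximum.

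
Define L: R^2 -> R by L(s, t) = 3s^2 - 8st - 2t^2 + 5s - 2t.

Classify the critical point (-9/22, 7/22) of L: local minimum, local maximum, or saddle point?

saddle point

The Hessian of L is constant: H = [[6, -8], [-8, -4]].
det(H) = 6·(-4) − (-8)² = -88.
Since det(H) < 0, H is indefinite and the critical point is a saddle point.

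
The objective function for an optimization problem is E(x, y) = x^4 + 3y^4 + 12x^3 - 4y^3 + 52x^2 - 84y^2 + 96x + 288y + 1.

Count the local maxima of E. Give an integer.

1

E separates as a function of x plus a function of y, so ∇E=0 decouples.
∂E/∂x = 4(x + 2)(x + 3)(x + 4) = 0 at x ∈ {-4, -3, -2}; ∂E/∂y = 12(y - 3)(y - 2)(y + 4) = 0 at y ∈ {-4, 2, 3}.
The Hessian is diagonal: diag(E_xx, E_yy). Second derivatives: E_xx(-4)=8, E_xx(-3)=-4, E_xx(-2)=8; E_yy(-4)=504, E_yy(2)=-72, E_yy(3)=84.
Local maxima occur where both diagonal entries negative: (-3, 2). Count: 1.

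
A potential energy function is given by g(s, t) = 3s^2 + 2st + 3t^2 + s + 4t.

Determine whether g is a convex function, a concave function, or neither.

convex

g is quadratic, so its Hessian is the constant matrix H = [[6, 2], [2, 6]].
det(H) = 32, tr(H) = 12.
det(H) > 0 and tr(H) > 0, so H is positive definite everywhere: convex.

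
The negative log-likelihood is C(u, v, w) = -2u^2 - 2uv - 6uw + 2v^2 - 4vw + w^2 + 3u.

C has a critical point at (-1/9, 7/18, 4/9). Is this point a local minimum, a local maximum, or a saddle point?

saddle point

The Hessian is constant: H = [[-4, -2, -6], [-2, 4, -4], [-6, -4, 2]].
Leading principal minors: Δ₁ = -4, Δ₂ = -20, Δ₃ = -216.
The minors fit neither the all-positive nor the alternating-sign pattern, so H is indefinite: a saddle point.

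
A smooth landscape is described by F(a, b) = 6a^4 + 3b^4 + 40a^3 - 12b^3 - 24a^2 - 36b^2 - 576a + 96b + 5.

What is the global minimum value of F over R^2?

-1019

F(a,b) separates as P(a) + Q(b) + 5, so its minimum is min P + min Q + 5.
P'(a) = 24(a - 2)(a + 3)(a + 4) vanishes at a ∈ {-4, -3, 2}; Q'(b) = 12(b - 4)(b - 1)(b + 2) vanishes at b ∈ {-2, 1, 4}.
Local minima of P (where P''>0): P(-4)=896, P(2)=-832. Local minima of Q: Q(-2)=-192, Q(4)=-192.
So the global minimum of F is P(2) + Q(-2) + 5 = -832 − 192 + 5 = -1019, attained at (2, -2).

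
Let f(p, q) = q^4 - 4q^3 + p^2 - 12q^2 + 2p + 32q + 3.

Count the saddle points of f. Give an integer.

1

f separates as a function of p plus a function of q, so ∇f=0 decouples.
∂f/∂p = 2(p + 1) = 0 at p ∈ {-1}; ∂f/∂q = 4(q - 4)(q - 1)(q + 2) = 0 at q ∈ {-2, 1, 4}.
The Hessian is diagonal: diag(f_pp, f_qq). Second derivatives: f_pp(-1)=2; f_qq(-2)=72, f_qq(1)=-36, f_qq(4)=72.
Saddle points occur where the two diagonal entries have opposite signs: (-1, 1). Count: 1.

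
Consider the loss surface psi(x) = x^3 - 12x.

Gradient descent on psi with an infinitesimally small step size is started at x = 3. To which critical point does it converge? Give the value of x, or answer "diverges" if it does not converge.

psi'(x) = 3(x - 2)(x + 2), so psi'(3) = 15.
Gradient descent moves in the -psi' direction, i.e. x is decreasing.
The nearest critical point in that direction is x = 2, where psi'' = 12 > 0 (a local minimum). The iterate converges there.

2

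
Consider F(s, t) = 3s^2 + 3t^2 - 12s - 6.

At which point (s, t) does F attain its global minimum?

F(s,t) separates as P(s) + Q(t) − 6, so its minimum is min P + min Q − 6.
P'(s) = 6s - 12 vanishes at s ∈ {2}; Q'(t) = 6t vanishes at t ∈ {0}.
Local minima of P (where P''>0): P(2)=-12. Local minima of Q: Q(0)=0.
So the global minimum of F is P(2) + Q(0) − 6 = -12 + 0 − 6 = -18, attained at (2, 0).

(2, 0)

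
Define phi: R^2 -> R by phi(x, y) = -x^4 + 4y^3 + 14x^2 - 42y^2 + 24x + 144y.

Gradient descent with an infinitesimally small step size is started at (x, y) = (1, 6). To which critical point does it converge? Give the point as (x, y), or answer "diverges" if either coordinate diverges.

phi is separable, so gradient descent decouples: x follows -∂phi/∂x, y follows -∂phi/∂y.
∂phi/∂x = -4(x - 3)(x + 1)(x + 2); at x=1 this is 48, so x decreases.
∂phi/∂y = 12(y - 4)(y - 3); at y=6 this is 72, so y decreases.
x converges to its nearest critical value -1 (a local min of the x-part); y converges to 4. The iterate converges to (-1, 4).

(-1, 4)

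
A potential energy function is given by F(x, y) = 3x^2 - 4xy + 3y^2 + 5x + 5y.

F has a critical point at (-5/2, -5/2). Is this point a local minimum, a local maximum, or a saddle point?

The Hessian of F is constant: H = [[6, -4], [-4, 6]].
det(H) = 6·6 − (-4)² = 20.
det(H) > 0 and tr(H) = 12 > 0, so H is positive definite and the point is a local minimum.

local minimum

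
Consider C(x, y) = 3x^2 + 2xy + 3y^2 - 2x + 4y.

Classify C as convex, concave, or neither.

convex

C is quadratic, so its Hessian is the constant matrix H = [[6, 2], [2, 6]].
det(H) = 32, tr(H) = 12.
det(H) > 0 and tr(H) > 0, so H is positive definite everywhere: convex.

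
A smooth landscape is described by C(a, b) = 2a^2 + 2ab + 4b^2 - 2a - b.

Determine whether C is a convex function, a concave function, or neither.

convex

C is quadratic, so its Hessian is the constant matrix H = [[4, 2], [2, 8]].
det(H) = 28, tr(H) = 12.
det(H) > 0 and tr(H) > 0, so H is positive definite everywhere: convex.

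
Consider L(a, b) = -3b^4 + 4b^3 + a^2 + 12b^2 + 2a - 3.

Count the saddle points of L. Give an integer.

L separates as a function of a plus a function of b, so ∇L=0 decouples.
∂L/∂a = 2(a + 1) = 0 at a ∈ {-1}; ∂L/∂b = -12b(b - 2)(b + 1) = 0 at b ∈ {-1, 0, 2}.
The Hessian is diagonal: diag(L_aa, L_bb). Second derivatives: L_aa(-1)=2; L_bb(-1)=-36, L_bb(0)=24, L_bb(2)=-72.
Saddle points occur where the two diagonal entries have opposite signs: (-1, -1), (-1, 2). Count: 2.

2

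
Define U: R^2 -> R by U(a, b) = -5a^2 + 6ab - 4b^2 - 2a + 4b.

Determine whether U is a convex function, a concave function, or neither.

concave

U is quadratic, so its Hessian is the constant matrix H = [[-10, 6], [6, -8]].
det(H) = 44, tr(H) = -18.
det(H) > 0 and tr(H) < 0, so H is negative definite everywhere: concave.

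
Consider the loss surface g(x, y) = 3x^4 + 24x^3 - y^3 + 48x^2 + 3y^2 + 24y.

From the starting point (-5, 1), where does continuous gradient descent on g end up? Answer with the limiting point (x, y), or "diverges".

g is separable, so gradient descent decouples: x follows -∂g/∂x, y follows -∂g/∂y.
∂g/∂x = 12x(x + 2)(x + 4); at x=-5 this is -180, so x increases.
∂g/∂y = -3(y - 4)(y + 2); at y=1 this is 27, so y decreases.
x converges to its nearest critical value -4 (a local min of the x-part); y converges to -2. The iterate converges to (-4, -2).

(-4, -2)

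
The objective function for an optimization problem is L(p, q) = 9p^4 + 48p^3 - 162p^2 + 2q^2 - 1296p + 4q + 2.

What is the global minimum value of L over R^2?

L(p,q) separates as A(p) + B(q) + 2, so its minimum is min A + min B + 2.
A'(p) = 36(p - 3)(p + 3)(p + 4) vanishes at p ∈ {-4, -3, 3}; B'(q) = 4q + 4 vanishes at q ∈ {-1}.
Local minima of A (where A''>0): A(-4)=1824, A(3)=-3321. Local minima of B: B(-1)=-2.
So the global minimum of L is A(3) + B(-1) + 2 = -3321 − 2 + 2 = -3321, attained at (3, -1).

-3321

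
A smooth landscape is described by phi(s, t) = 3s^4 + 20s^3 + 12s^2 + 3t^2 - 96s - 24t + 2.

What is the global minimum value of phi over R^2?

-107

phi(s,t) separates as P(s) + Q(t) + 2, so its minimum is min P + min Q + 2.
P'(s) = 12(s - 1)(s + 2)(s + 4) vanishes at s ∈ {-4, -2, 1}; Q'(t) = 6(t - 4) vanishes at t ∈ {4}.
Local minima of P (where P''>0): P(-4)=64, P(1)=-61. Local minima of Q: Q(4)=-48.
So the global minimum of phi is P(1) + Q(4) + 2 = -61 − 48 + 2 = -107, attained at (1, 4).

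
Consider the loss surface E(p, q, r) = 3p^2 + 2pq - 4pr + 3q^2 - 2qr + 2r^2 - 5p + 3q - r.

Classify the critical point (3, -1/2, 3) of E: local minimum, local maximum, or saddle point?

The Hessian is constant: H = [[6, 2, -4], [2, 6, -2], [-4, -2, 4]].
Leading principal minors: Δ₁ = 6, Δ₂ = 32, Δ₃ = 40.
All leading minors are positive, so H is positive definite: a local minimum.

local minimum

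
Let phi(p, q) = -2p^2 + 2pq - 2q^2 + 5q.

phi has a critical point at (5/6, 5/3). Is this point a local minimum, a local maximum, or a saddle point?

local maximum

The Hessian of phi is constant: H = [[-4, 2], [2, -4]].
det(H) = (-4)·(-4) − 2² = 12.
det(H) > 0 and tr(H) = -8 < 0, so H is negative definite and the point is a local maximum.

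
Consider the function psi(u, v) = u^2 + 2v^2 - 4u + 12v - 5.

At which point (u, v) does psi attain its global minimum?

(2, -3)

psi(u,v) separates as P(u) + Q(v) − 5, so its minimum is min P + min Q − 5.
P'(u) = 2u - 4 vanishes at u ∈ {2}; Q'(v) = 4v + 12 vanishes at v ∈ {-3}.
Local minima of P (where P''>0): P(2)=-4. Local minima of Q: Q(-3)=-18.
So the global minimum of psi is P(2) + Q(-3) − 5 = -4 − 18 − 5 = -27, attained at (2, -3).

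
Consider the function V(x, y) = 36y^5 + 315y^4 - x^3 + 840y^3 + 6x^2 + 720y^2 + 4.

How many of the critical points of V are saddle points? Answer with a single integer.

V separates as a function of x plus a function of y, so ∇V=0 decouples.
∂V/∂x = -3x(x - 4) = 0 at x ∈ {0, 4}; ∂V/∂y = 180y(y + 1)(y + 2)(y + 4) = 0 at y ∈ {-4, -2, -1, 0}.
The Hessian is diagonal: diag(V_xx, V_yy). Second derivatives: V_xx(0)=12, V_xx(4)=-12; V_yy(-4)=-4320, V_yy(-2)=720, V_yy(-1)=-540, V_yy(0)=1440.
Saddle points occur where the two diagonal entries have opposite signs: (0, -4), (0, -1), (4, -2), (4, 0). Count: 4.

4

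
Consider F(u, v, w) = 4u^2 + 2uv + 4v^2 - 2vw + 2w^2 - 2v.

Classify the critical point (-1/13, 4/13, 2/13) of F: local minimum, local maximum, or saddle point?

local minimum

The Hessian is constant: H = [[8, 2, 0], [2, 8, -2], [0, -2, 4]].
Leading principal minors: Δ₁ = 8, Δ₂ = 60, Δ₃ = 208.
All leading minors are positive, so H is positive definite: a local minimum.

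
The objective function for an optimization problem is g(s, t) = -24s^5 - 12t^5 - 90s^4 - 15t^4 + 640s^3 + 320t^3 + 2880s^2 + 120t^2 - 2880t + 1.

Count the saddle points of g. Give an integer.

8

g separates as a function of s plus a function of t, so ∇g=0 decouples.
∂g/∂s = -120s(s - 4)(s + 3)(s + 4) = 0 at s ∈ {-4, -3, 0, 4}; ∂g/∂t = -60(t - 3)(t - 2)(t + 2)(t + 4) = 0 at t ∈ {-4, -2, 2, 3}.
The Hessian is diagonal: diag(g_ss, g_tt). Second derivatives: g_ss(-4)=3840, g_ss(-3)=-2520, g_ss(0)=5760, g_ss(4)=-26880; g_tt(-4)=5040, g_tt(-2)=-2400, g_tt(2)=1440, g_tt(3)=-2100.
Saddle points occur where the two diagonal entries have opposite signs: (-4, -2), (-4, 3), (-3, -4), (-3, 2), (0, -2), (0, 3), (4, -4), (4, 2). Count: 8.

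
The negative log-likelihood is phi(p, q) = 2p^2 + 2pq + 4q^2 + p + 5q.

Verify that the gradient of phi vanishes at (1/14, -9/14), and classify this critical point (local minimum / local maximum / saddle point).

∇phi = (4p + 2q + 1, 2p + 8q + 5); substituting (1/14, -9/14) gives ∇phi = (0, 0), so (1/14, -9/14) is indeed a critical point.
The Hessian of phi is constant: H = [[4, 2], [2, 8]].
det(H) = 4·8 − 2² = 28.
det(H) > 0 and tr(H) = 12 > 0, so H is positive definite and the point is a local minimum.

local minimum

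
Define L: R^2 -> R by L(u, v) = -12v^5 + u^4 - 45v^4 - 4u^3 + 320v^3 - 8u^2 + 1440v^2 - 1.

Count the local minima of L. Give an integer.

4

L separates as a function of u plus a function of v, so ∇L=0 decouples.
∂L/∂u = 4u(u - 4)(u + 1) = 0 at u ∈ {-1, 0, 4}; ∂L/∂v = -60v(v - 4)(v + 3)(v + 4) = 0 at v ∈ {-4, -3, 0, 4}.
The Hessian is diagonal: diag(L_uu, L_vv). Second derivatives: L_uu(-1)=20, L_uu(0)=-16, L_uu(4)=80; L_vv(-4)=1920, L_vv(-3)=-1260, L_vv(0)=2880, L_vv(4)=-13440.
Local minima occur where both diagonal entries positive: (-1, -4), (-1, 0), (4, -4), (4, 0). Count: 4.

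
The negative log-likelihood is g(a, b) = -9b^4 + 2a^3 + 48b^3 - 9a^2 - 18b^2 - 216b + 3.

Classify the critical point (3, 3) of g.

The mixed partial ∂²g/∂a∂b is 0, so the Hessian at any point is diag(g_aa, g_bb) = diag(6(2a - 3), 36(-3b^2 + 8b - 1)).
At (3, 3): H = diag(18, -144).
The eigenvalues have opposite signs, so H is indefinite: a saddle point.

saddle point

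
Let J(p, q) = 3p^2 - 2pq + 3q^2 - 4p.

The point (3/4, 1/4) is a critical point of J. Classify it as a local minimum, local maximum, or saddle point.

The Hessian of J is constant: H = [[6, -2], [-2, 6]].
det(H) = 6·6 − (-2)² = 32.
det(H) > 0 and tr(H) = 12 > 0, so H is positive definite and the point is a local minimum.

local minimum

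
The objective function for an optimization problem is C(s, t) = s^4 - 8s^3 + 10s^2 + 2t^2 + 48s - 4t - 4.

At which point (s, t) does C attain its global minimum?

(-1, 1)

C(s,t) separates as P(s) + Q(t) − 4, so its minimum is min P + min Q − 4.
P'(s) = 4(s - 4)(s - 3)(s + 1) vanishes at s ∈ {-1, 3, 4}; Q'(t) = 4(t - 1) vanishes at t ∈ {1}.
Local minima of P (where P''>0): P(-1)=-29, P(4)=96. Local minima of Q: Q(1)=-2.
So the global minimum of C is P(-1) + Q(1) − 4 = -29 − 2 − 4 = -35, attained at (-1, 1).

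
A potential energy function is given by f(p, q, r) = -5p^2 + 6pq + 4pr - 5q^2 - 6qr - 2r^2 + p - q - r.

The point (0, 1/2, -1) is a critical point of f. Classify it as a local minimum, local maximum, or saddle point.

The Hessian is constant: H = [[-10, 6, 4], [6, -10, -6], [4, -6, -4]].
Leading principal minors: Δ₁ = -10, Δ₂ = 64, Δ₃ = -24.
The minors alternate sign starting negative (−, +, −), so H is negative definite: a local maximum.

local maximum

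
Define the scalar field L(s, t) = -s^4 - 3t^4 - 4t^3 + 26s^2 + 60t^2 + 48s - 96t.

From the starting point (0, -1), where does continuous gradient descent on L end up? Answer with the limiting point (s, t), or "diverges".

(-1, 1)

L is separable, so gradient descent decouples: s follows -∂L/∂s, t follows -∂L/∂t.
∂L/∂s = -4(s - 4)(s + 1)(s + 3); at s=0 this is 48, so s decreases.
∂L/∂t = -12(t - 2)(t - 1)(t + 4); at t=-1 this is -216, so t increases.
s converges to its nearest critical value -1 (a local min of the s-part); t converges to 1. The iterate converges to (-1, 1).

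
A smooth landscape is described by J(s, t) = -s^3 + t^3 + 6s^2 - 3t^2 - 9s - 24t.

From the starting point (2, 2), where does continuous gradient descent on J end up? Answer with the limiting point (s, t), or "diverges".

J is separable, so gradient descent decouples: s follows -∂J/∂s, t follows -∂J/∂t.
∂J/∂s = -3(s - 3)(s - 1); at s=2 this is 3, so s decreases.
∂J/∂t = 3(t - 4)(t + 2); at t=2 this is -24, so t increases.
s converges to its nearest critical value 1 (a local min of the s-part); t converges to 4. The iterate converges to (1, 4).

(1, 4)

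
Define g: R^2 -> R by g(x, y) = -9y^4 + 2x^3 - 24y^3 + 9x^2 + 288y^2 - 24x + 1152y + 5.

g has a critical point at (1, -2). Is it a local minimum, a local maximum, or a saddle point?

local minimum

The mixed partial ∂²g/∂x∂y is 0, so the Hessian at any point is diag(g_xx, g_yy) = diag(6(2x + 3), 36(-3y^2 - 4y + 16)).
At (1, -2): H = diag(30, 432).
Both eigenvalues are positive, so H is positive definite: a local minimum.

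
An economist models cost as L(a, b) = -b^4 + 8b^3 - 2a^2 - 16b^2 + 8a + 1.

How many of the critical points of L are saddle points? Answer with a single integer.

L separates as a function of a plus a function of b, so ∇L=0 decouples.
∂L/∂a = -4(a - 2) = 0 at a ∈ {2}; ∂L/∂b = -4b(b - 4)(b - 2) = 0 at b ∈ {0, 2, 4}.
The Hessian is diagonal: diag(L_aa, L_bb). Second derivatives: L_aa(2)=-4; L_bb(0)=-32, L_bb(2)=16, L_bb(4)=-32.
Saddle points occur where the two diagonal entries have opposite signs: (2, 2). Count: 1.

1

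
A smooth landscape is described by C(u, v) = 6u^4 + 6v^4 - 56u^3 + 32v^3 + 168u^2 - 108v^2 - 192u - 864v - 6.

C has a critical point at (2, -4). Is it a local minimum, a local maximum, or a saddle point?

The mixed partial ∂²C/∂u∂v is 0, so the Hessian at any point is diag(C_uu, C_vv) = diag(24(3u^2 - 14u + 14), 24(3v^2 + 8v - 9)).
At (2, -4): H = diag(-48, 168).
The eigenvalues have opposite signs, so H is indefinite: a saddle point.

saddle point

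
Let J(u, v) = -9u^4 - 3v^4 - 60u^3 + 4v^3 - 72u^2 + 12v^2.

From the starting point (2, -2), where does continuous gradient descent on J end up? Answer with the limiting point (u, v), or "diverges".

J is separable, so gradient descent decouples: u follows -∂J/∂u, v follows -∂J/∂v.
∂J/∂u = -36u(u + 1)(u + 4); at u=2 this is -1296, so u increases.
∂J/∂v = -12v(v - 2)(v + 1); at v=-2 this is 96, so v decreases.
The u-coordinate has no critical point in that direction and runs off to infinity.

diverges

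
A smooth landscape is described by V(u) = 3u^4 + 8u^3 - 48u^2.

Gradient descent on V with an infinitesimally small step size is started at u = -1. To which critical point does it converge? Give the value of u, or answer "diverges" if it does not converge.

-4

V'(u) = 12u(u - 2)(u + 4), so V'(-1) = 108.
Gradient descent moves in the -V' direction, i.e. u is decreasing.
The nearest critical point in that direction is u = -4, where V'' = 288 > 0 (a local minimum). The iterate converges there.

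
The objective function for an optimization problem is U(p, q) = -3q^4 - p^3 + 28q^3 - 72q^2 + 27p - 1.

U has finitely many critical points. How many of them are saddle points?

U separates as a function of p plus a function of q, so ∇U=0 decouples.
∂U/∂p = -3(p - 3)(p + 3) = 0 at p ∈ {-3, 3}; ∂U/∂q = -12q(q - 4)(q - 3) = 0 at q ∈ {0, 3, 4}.
The Hessian is diagonal: diag(U_pp, U_qq). Second derivatives: U_pp(-3)=18, U_pp(3)=-18; U_qq(0)=-144, U_qq(3)=36, U_qq(4)=-48.
Saddle points occur where the two diagonal entries have opposite signs: (-3, 0), (-3, 4), (3, 3). Count: 3.

3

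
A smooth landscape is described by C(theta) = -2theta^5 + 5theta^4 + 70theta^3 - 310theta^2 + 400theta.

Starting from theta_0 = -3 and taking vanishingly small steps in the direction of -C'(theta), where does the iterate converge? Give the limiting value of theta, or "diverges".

-5

C'(theta) = -10(theta - 4)(theta - 2)(theta - 1)(theta + 5), so C'(-3) = 2800.
Gradient descent moves in the -C' direction, i.e. theta is decreasing.
The nearest critical point in that direction is theta = -5, where C'' = 3780 > 0 (a local minimum). The iterate converges there.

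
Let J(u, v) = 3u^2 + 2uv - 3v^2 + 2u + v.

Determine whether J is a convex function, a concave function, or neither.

neither

J is quadratic, so its Hessian is the constant matrix H = [[6, 2], [2, -6]].
det(H) = -40, tr(H) = 0.
det(H) < 0, so H is indefinite: neither convex nor concave.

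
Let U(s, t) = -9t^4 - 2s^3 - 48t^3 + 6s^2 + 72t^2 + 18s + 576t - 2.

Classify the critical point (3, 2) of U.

local maximum

The mixed partial ∂²U/∂s∂t is 0, so the Hessian at any point is diag(U_ss, U_tt) = diag(12(-s + 1), 36(-3t^2 - 8t + 4)).
At (3, 2): H = diag(-24, -864).
Both eigenvalues are negative, so H is negative definite: a local maximum.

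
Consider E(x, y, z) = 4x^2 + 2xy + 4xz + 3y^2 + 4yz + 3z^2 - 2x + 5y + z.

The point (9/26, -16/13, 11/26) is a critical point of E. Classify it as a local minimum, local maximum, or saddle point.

The Hessian is constant: H = [[8, 2, 4], [2, 6, 4], [4, 4, 6]].
Leading principal minors: Δ₁ = 8, Δ₂ = 44, Δ₃ = 104.
All leading minors are positive, so H is positive definite: a local minimum.

local minimum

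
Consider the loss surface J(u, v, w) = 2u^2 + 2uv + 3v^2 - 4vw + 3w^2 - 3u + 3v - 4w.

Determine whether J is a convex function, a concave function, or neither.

J is quadratic, so its Hessian is the constant matrix H = [[4, 2, 0], [2, 6, -4], [0, -4, 6]].
Leading principal minors: 4, 20, 56.
All positive ⇒ H ≻ 0 ⇒ convex.

convex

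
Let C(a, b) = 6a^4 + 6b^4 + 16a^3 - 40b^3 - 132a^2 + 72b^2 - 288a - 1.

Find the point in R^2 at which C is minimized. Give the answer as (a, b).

(3, 0)

C(a,b) separates as P(a) + Q(b) − 1, so its minimum is min P + min Q − 1.
P'(a) = 24(a - 3)(a + 1)(a + 4) vanishes at a ∈ {-4, -1, 3}; Q'(b) = 24b(b - 3)(b - 2) vanishes at b ∈ {0, 2, 3}.
Local minima of P (where P''>0): P(-4)=-448, P(3)=-1134. Local minima of Q: Q(0)=0, Q(3)=54.
So the global minimum of C is P(3) + Q(0) − 1 = -1134 + 0 − 1 = -1135, attained at (3, 0).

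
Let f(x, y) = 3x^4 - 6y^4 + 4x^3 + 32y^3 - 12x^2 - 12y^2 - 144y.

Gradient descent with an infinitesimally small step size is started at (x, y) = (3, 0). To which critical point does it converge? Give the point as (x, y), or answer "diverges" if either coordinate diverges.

f is separable, so gradient descent decouples: x follows -∂f/∂x, y follows -∂f/∂y.
∂f/∂x = 12x(x - 1)(x + 2); at x=3 this is 360, so x decreases.
∂f/∂y = -24(y - 3)(y - 2)(y + 1); at y=0 this is -144, so y increases.
x converges to its nearest critical value 1 (a local min of the x-part); y converges to 2. The iterate converges to (1, 2).

(1, 2)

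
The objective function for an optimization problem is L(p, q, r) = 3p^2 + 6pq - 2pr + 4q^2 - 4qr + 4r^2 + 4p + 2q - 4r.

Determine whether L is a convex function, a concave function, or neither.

L is quadratic, so its Hessian is the constant matrix H = [[6, 6, -2], [6, 8, -4], [-2, -4, 8]].
Leading principal minors: 6, 12, 64.
All positive ⇒ H ≻ 0 ⇒ convex.

convex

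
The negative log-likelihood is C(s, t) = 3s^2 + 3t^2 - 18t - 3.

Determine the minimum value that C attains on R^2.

-30

C(s,t) separates as P(s) + Q(t) − 3, so its minimum is min P + min Q − 3.
P'(s) = 6s vanishes at s ∈ {0}; Q'(t) = 6(t - 3) vanishes at t ∈ {3}.
Local minima of P (where P''>0): P(0)=0. Local minima of Q: Q(3)=-27.
So the global minimum of C is P(0) + Q(3) − 3 = 0 − 27 − 3 = -30, attained at (0, 3).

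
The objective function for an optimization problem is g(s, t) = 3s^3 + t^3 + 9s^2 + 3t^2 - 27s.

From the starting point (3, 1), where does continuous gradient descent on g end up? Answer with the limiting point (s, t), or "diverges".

(1, 0)

g is separable, so gradient descent decouples: s follows -∂g/∂s, t follows -∂g/∂t.
∂g/∂s = 9(s - 1)(s + 3); at s=3 this is 108, so s decreases.
∂g/∂t = 3t(t + 2); at t=1 this is 9, so t decreases.
s converges to its nearest critical value 1 (a local min of the s-part); t converges to 0. The iterate converges to (1, 0).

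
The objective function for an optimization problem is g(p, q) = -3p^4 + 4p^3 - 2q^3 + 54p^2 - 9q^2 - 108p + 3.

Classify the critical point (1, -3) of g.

local minimum

The mixed partial ∂²g/∂p∂q is 0, so the Hessian at any point is diag(g_pp, g_qq) = diag(12(-3p^2 + 2p + 9), -6(2q + 3)).
At (1, -3): H = diag(96, 18).
Both eigenvalues are positive, so H is positive definite: a local minimum.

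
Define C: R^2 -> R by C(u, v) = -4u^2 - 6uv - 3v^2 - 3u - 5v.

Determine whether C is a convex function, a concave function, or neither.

C is quadratic, so its Hessian is the constant matrix H = [[-8, -6], [-6, -6]].
det(H) = 12, tr(H) = -14.
det(H) > 0 and tr(H) < 0, so H is negative definite everywhere: concave.

concave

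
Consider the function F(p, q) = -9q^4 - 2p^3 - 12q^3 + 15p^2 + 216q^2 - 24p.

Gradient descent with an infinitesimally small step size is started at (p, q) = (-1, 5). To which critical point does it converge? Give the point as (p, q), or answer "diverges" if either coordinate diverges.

diverges

F is separable, so gradient descent decouples: p follows -∂F/∂p, q follows -∂F/∂q.
∂F/∂p = -6(p - 4)(p - 1); at p=-1 this is -60, so p increases.
∂F/∂q = -36q(q - 3)(q + 4); at q=5 this is -3240, so q increases.
The q-coordinate has no critical point in that direction and runs off to infinity.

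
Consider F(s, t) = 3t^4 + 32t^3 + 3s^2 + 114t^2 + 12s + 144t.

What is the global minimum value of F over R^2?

-71

F(s,t) separates as P(s) + Q(t), so its minimum is min P + min Q.
P'(s) = 6s + 12 vanishes at s ∈ {-2}; Q'(t) = 12(t + 1)(t + 3)(t + 4) vanishes at t ∈ {-4, -3, -1}.
Local minima of P (where P''>0): P(-2)=-12. Local minima of Q: Q(-4)=-32, Q(-1)=-59.
So the global minimum of F is P(-2) + Q(-1) = -12 − 59 = -71, attained at (-2, -1).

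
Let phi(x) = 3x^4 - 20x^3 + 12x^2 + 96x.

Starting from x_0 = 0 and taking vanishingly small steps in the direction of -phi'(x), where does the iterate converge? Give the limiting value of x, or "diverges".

-1

phi'(x) = 12(x - 4)(x - 2)(x + 1), so phi'(0) = 96.
Gradient descent moves in the -phi' direction, i.e. x is decreasing.
The nearest critical point in that direction is x = -1, where phi'' = 180 > 0 (a local minimum). The iterate converges there.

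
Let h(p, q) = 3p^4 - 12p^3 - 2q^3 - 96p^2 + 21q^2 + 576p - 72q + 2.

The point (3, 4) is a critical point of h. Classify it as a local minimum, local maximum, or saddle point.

The mixed partial ∂²h/∂p∂q is 0, so the Hessian at any point is diag(h_pp, h_qq) = diag(12(3p^2 - 6p - 16), 6(-2q + 7)).
At (3, 4): H = diag(-84, -6).
Both eigenvalues are negative, so H is negative definite: a local maximum.

local maximum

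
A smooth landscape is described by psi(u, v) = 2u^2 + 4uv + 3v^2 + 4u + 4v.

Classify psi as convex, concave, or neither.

psi is quadratic, so its Hessian is the constant matrix H = [[4, 4], [4, 6]].
det(H) = 8, tr(H) = 10.
det(H) > 0 and tr(H) > 0, so H is positive definite everywhere: convex.

convex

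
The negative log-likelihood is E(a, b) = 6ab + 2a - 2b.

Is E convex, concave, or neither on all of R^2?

E is quadratic, so its Hessian is the constant matrix H = [[0, 6], [6, 0]].
det(H) = -36, tr(H) = 0.
det(H) < 0, so H is indefinite: neither convex nor concave.

neither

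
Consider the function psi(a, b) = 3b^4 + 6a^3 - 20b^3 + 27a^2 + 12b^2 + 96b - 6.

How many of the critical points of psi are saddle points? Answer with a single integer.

3

psi separates as a function of a plus a function of b, so ∇psi=0 decouples.
∂psi/∂a = 18a(a + 3) = 0 at a ∈ {-3, 0}; ∂psi/∂b = 12(b - 4)(b - 2)(b + 1) = 0 at b ∈ {-1, 2, 4}.
The Hessian is diagonal: diag(psi_aa, psi_bb). Second derivatives: psi_aa(-3)=-54, psi_aa(0)=54; psi_bb(-1)=180, psi_bb(2)=-72, psi_bb(4)=120.
Saddle points occur where the two diagonal entries have opposite signs: (-3, -1), (-3, 4), (0, 2). Count: 3.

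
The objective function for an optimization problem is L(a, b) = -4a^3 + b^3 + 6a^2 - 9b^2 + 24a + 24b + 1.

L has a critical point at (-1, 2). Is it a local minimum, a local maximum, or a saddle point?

saddle point

The mixed partial ∂²L/∂a∂b is 0, so the Hessian at any point is diag(L_aa, L_bb) = diag(12(-2a + 1), 6(b - 3)).
At (-1, 2): H = diag(36, -6).
The eigenvalues have opposite signs, so H is indefinite: a saddle point.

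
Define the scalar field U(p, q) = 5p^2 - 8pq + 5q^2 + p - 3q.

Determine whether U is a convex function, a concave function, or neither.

U is quadratic, so its Hessian is the constant matrix H = [[10, -8], [-8, 10]].
det(H) = 36, tr(H) = 20.
det(H) > 0 and tr(H) > 0, so H is positive definite everywhere: convex.

convex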